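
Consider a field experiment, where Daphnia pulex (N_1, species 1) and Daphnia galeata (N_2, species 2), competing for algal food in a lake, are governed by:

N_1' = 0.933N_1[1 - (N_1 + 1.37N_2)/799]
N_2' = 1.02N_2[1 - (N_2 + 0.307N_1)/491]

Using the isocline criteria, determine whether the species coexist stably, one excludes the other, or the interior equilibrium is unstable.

Compare the nullcline intercepts: K1/α12 = 799/1.37 = 583 > K2 = 491; K2/α21 = 491/0.307 = 1600 > K1 = 799.
Since both inequalities hold, each species can invade when rare, so the interior equilibrium is stable.

stable coexistence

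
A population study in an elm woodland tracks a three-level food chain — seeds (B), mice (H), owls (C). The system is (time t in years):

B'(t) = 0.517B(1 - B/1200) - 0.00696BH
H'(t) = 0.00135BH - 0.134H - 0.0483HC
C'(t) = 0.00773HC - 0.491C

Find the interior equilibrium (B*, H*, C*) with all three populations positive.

From dC/dt = 0: 0.00773H* = 0.491, so H* = 63.5.
From dB/dt = 0: 0.517(1 - B*/1200) = 0.00696·63.5, giving B* = 1200·(1 - 0.855) = 174.
From dH/dt = 0: 0.00135·174 - 0.134 = 0.0483C*, so C* = 0.101/0.0483 = 2.09.

B* ≈ 174, H* ≈ 63.5, C* ≈ 2.09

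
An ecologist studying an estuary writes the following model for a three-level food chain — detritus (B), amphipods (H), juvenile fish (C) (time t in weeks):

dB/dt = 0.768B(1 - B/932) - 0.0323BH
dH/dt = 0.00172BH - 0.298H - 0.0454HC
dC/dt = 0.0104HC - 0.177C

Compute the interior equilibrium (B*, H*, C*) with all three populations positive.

From dC/dt = 0: 0.0104H* = 0.177, so H* = 17.
From dB/dt = 0: 0.768(1 - B*/932) = 0.0323·17, giving B* = 932·(1 - 0.716) = 265.
From dH/dt = 0: 0.00172·265 - 0.298 = 0.0454C*, so C* = 0.158/0.0454 = 3.47.

B* ≈ 265, H* ≈ 17, C* ≈ 3.47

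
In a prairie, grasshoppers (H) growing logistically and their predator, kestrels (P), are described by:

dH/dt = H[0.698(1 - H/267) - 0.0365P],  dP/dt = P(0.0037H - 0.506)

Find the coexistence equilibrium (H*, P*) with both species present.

H* ≈ 137, P* ≈ 9.33

From dP/dt = 0 with P > 0: 0.0037H* = 0.506, so H* = 137.
Substitute into dH/dt = 0: 0.698(1 - 137/267) = 0.0365P*.
The bracket is 0.488, giving P* = 0.34/0.0365 = 9.33.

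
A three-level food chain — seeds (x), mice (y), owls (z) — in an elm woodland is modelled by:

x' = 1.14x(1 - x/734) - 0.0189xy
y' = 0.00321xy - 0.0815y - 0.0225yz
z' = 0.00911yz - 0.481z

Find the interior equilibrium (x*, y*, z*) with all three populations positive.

From dz/dt = 0: 0.00911y* = 0.481, so y* = 52.8.
From dx/dt = 0: 1.14(1 - x*/734) = 0.0189·52.8, giving x* = 734·(1 - 0.875) = 91.5.
From dy/dt = 0: 0.00321·91.5 - 0.0815 = 0.0225z*, so z* = 0.212/0.0225 = 9.43.

x* ≈ 91.5, y* ≈ 52.8, z* ≈ 9.43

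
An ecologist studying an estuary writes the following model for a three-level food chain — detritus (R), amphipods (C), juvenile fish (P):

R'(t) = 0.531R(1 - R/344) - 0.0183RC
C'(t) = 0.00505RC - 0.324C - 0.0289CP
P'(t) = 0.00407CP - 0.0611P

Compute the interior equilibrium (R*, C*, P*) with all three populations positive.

From dP/dt = 0: 0.00407C* = 0.0611, so C* = 15.
From dR/dt = 0: 0.531(1 - R*/344) = 0.0183·15, giving R* = 344·(1 - 0.517) = 166.
From dC/dt = 0: 0.00505·166 - 0.324 = 0.0289P*, so P* = 0.514/0.0289 = 17.8.

R* ≈ 166, C* ≈ 15, P* ≈ 17.8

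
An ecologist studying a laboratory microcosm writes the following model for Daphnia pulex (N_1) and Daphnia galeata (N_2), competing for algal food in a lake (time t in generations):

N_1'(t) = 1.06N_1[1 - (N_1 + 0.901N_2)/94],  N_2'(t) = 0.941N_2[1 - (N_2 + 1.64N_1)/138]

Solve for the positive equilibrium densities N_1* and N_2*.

N_1* ≈ 63.5, N_2* ≈ 33.8

Setting both brackets to zero gives the nullclines N_1 + 0.901N_2 = 94 and 1.64N_1 + N_2 = 138.
Substituting N_2 = 138 - 1.64N_1 into the first: N_1(1 - 0.901·1.64) = 94 - 0.901·138.
So N_1* = -30.3/-0.478 = 63.5, and then N_2* = 138 - 1.64·63.5 = 33.8.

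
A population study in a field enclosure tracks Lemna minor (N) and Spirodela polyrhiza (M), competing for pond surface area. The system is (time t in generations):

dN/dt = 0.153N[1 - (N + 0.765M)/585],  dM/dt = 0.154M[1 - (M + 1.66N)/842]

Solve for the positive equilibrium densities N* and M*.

Setting both brackets to zero gives the nullclines N + 0.765M = 585 and 1.66N + M = 842.
Substituting M = 842 - 1.66N into the first: N(1 - 0.765·1.66) = 585 - 0.765·842.
So N* = -59.1/-0.27 = 219, and then M* = 842 - 1.66·219 = 478.

N* ≈ 219, M* ≈ 478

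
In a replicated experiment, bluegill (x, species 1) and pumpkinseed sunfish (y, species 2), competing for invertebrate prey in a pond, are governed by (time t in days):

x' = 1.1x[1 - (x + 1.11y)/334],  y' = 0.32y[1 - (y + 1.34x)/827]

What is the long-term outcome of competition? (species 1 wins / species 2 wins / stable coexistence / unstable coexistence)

Compare the nullcline intercepts: K1/α12 = 334/1.11 = 301 < K2 = 827; K2/α21 = 827/1.34 = 617 > K1 = 334.
Since the inequalities point opposite ways, species 2 can invade but species 1 cannot.

species 2 excludes species 1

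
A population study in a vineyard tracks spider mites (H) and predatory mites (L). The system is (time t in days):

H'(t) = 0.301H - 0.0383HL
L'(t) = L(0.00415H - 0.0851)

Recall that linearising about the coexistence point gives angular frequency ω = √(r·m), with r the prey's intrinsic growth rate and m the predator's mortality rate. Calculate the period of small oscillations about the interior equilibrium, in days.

T ≈ 39.3 days

Here r = 0.301 and m = 0.0851, so r·m = 0.0256.
ω = √0.0256 = 0.16 per day, hence T = 2π/ω ≈ 39.3 days.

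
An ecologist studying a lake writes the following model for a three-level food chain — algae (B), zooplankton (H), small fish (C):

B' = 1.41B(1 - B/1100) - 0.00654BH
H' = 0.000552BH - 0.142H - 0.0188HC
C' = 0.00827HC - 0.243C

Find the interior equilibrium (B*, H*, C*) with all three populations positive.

B* ≈ 950, H* ≈ 29.4, C* ≈ 20.3

From dC/dt = 0: 0.00827H* = 0.243, so H* = 29.4.
From dB/dt = 0: 1.41(1 - B*/1100) = 0.00654·29.4, giving B* = 1100·(1 - 0.136) = 950.
From dH/dt = 0: 0.000552·950 - 0.142 = 0.0188C*, so C* = 0.382/0.0188 = 20.3.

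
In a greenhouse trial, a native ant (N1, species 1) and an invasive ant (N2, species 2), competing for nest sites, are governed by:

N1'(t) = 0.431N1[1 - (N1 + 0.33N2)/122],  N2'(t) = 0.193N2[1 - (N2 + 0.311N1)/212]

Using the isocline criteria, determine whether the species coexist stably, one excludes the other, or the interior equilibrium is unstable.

stable coexistence

Compare the nullcline intercepts: K1/α12 = 122/0.33 = 370 > K2 = 212; K2/α21 = 212/0.311 = 682 > K1 = 122.
Since both inequalities hold, each species can invade when rare, so the interior equilibrium is stable.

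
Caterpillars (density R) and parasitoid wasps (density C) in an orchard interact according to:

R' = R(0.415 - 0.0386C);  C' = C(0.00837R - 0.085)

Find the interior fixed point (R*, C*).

Set dC/dt = 0 with C > 0: 0.00837R - 0.085 = 0, so R* = 0.085/0.00837 = 10.2.
Set dR/dt = 0 with R > 0: 0.415 - 0.0386C = 0, so C* = 0.415/0.0386 = 10.8.

R* ≈ 10.2, C* ≈ 10.8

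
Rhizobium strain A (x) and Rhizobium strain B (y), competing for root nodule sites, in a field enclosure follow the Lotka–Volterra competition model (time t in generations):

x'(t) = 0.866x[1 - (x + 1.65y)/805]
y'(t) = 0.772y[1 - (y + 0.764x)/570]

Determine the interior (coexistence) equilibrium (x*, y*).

Setting both brackets to zero gives the nullclines x + 1.65y = 805 and 0.764x + y = 570.
Substituting y = 570 - 0.764x into the first: x(1 - 1.65·0.764) = 805 - 1.65·570.
So x* = -136/-0.261 = 520, and then y* = 570 - 0.764·520 = 173.

x* ≈ 520, y* ≈ 173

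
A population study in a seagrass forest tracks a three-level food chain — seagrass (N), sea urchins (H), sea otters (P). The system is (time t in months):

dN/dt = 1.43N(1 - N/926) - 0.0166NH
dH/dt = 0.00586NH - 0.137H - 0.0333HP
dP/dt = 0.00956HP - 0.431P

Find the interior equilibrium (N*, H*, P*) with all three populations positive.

From dP/dt = 0: 0.00956H* = 0.431, so H* = 45.1.
From dN/dt = 0: 1.43(1 - N*/926) = 0.0166·45.1, giving N* = 926·(1 - 0.523) = 441.
From dH/dt = 0: 0.00586·441 - 0.137 = 0.0333P*, so P* = 2.45/0.0333 = 73.6.

N* ≈ 441, H* ≈ 45.1, P* ≈ 73.6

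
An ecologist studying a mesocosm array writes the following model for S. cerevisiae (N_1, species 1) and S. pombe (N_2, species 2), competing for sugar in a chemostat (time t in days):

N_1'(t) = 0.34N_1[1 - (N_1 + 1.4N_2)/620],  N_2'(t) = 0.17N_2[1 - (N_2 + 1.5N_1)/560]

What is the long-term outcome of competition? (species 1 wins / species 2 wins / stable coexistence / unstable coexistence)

Compare the nullcline intercepts: K1/α12 = 620/1.4 = 443 < K2 = 560; K2/α21 = 560/1.5 = 373 < K1 = 620.
Since both are reversed, neither can invade when rare; the interior point is a saddle.

unstable coexistence (outcome depends on initial conditions)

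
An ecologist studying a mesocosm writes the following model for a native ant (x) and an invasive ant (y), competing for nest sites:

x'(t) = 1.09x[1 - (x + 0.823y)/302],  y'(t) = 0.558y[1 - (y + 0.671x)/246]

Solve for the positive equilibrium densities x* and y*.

x* ≈ 222, y* ≈ 96.8

Setting both brackets to zero gives the nullclines x + 0.823y = 302 and 0.671x + y = 246.
Substituting y = 246 - 0.671x into the first: x(1 - 0.823·0.671) = 302 - 0.823·246.
So x* = 99.5/0.448 = 222, and then y* = 246 - 0.671·222 = 96.8.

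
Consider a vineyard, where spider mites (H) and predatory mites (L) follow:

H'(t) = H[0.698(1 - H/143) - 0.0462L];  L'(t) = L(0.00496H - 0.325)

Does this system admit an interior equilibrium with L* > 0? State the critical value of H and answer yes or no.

The predator equation gives dL/dt > 0 only when H > 0.325/0.00496 = 65.5.
Without the predator, H → K = 143. Since 143 > 65.5, the predator can invade and persist.

Threshold H = 65.5; K > 65.5, so yes, the predator persists.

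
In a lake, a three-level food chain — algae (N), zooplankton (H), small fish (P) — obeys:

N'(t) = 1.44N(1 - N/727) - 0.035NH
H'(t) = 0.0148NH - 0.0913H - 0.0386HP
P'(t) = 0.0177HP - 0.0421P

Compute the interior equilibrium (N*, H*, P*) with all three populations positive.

From dP/dt = 0: 0.0177H* = 0.0421, so H* = 2.38.
From dN/dt = 0: 1.44(1 - N*/727) = 0.035·2.38, giving N* = 727·(1 - 0.0578) = 685.
From dH/dt = 0: 0.0148·685 - 0.0913 = 0.0386P*, so P* = 10/0.0386 = 260.

N* ≈ 685, H* ≈ 2.38, P* ≈ 260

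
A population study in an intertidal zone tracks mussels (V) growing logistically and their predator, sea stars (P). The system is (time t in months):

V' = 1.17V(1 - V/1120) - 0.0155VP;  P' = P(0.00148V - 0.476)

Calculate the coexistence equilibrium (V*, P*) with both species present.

V* ≈ 322, P* ≈ 53.8

From dP/dt = 0 with P > 0: 0.00148V* = 0.476, so V* = 322.
Substitute into dV/dt = 0: 1.17(1 - 322/1120) = 0.0155P*.
The bracket is 0.713, giving P* = 0.834/0.0155 = 53.8.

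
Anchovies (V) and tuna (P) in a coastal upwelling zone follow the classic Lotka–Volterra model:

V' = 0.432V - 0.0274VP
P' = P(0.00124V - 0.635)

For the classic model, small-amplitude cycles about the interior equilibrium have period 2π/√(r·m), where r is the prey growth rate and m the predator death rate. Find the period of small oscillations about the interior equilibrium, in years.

T ≈ 12 years

Here r = 0.432 and m = 0.635, so r·m = 0.274.
ω = √0.274 = 0.524 per year, hence T = 2π/ω ≈ 12 years.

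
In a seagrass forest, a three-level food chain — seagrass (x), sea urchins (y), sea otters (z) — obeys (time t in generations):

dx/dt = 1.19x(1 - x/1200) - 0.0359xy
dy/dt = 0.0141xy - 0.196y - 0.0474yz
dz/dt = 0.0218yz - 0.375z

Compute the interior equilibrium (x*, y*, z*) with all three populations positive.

x* ≈ 577, y* ≈ 17.2, z* ≈ 168

From dz/dt = 0: 0.0218y* = 0.375, so y* = 17.2.
From dx/dt = 0: 1.19(1 - x*/1200) = 0.0359·17.2, giving x* = 1200·(1 - 0.519) = 577.
From dy/dt = 0: 0.0141·577 - 0.196 = 0.0474z*, so z* = 7.94/0.0474 = 168.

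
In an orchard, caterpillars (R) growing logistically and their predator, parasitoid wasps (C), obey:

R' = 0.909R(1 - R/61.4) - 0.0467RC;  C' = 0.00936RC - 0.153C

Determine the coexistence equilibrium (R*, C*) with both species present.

From dC/dt = 0 with C > 0: 0.00936R* = 0.153, so R* = 16.3.
Substitute into dR/dt = 0: 0.909(1 - 16.3/61.4) = 0.0467C*.
The bracket is 0.734, giving C* = 0.667/0.0467 = 14.3.

R* ≈ 16.3, C* ≈ 14.3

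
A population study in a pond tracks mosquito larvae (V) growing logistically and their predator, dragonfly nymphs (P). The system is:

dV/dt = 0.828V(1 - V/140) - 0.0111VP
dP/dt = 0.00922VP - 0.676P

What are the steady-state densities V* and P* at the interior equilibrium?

V* ≈ 73.3, P* ≈ 35.5

From dP/dt = 0 with P > 0: 0.00922V* = 0.676, so V* = 73.3.
Substitute into dV/dt = 0: 0.828(1 - 73.3/140) = 0.0111P*.
The bracket is 0.476, giving P* = 0.394/0.0111 = 35.5.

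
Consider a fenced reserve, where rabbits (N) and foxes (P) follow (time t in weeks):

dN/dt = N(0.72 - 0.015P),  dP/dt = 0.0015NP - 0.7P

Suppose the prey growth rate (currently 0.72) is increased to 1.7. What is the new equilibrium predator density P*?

P* ≈ 113

At the interior fixed point, setting dN/dt = 0 with N > 0 fixes P* = (prey growth rate)/(NP coefficient) — independent of the other coefficients.
With the change, P* = 1.7/0.015 = 113; it rises from 48.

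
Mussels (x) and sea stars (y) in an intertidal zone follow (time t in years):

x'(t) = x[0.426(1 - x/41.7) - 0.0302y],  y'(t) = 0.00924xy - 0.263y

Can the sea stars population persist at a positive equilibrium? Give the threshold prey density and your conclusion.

Threshold x = 28.5; K > 28.5, so yes, the predator persists.

The predator equation gives dy/dt > 0 only when x > 0.263/0.00924 = 28.5.
Without the predator, x → K = 41.7. Since 41.7 > 28.5, the predator can invade and persist.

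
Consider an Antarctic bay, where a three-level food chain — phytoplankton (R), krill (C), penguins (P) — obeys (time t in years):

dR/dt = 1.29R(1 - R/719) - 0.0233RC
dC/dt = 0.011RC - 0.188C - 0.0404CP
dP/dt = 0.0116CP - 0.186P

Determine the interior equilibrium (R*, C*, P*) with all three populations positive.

From dP/dt = 0: 0.0116C* = 0.186, so C* = 16.
From dR/dt = 0: 1.29(1 - R*/719) = 0.0233·16, giving R* = 719·(1 - 0.29) = 511.
From dC/dt = 0: 0.011·511 - 0.188 = 0.0404P*, so P* = 5.43/0.0404 = 134.

R* ≈ 511, C* ≈ 16, P* ≈ 134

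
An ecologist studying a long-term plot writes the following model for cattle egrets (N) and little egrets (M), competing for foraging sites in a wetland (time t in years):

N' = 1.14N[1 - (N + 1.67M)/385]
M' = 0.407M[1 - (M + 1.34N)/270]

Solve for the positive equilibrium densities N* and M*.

Setting both brackets to zero gives the nullclines N + 1.67M = 385 and 1.34N + M = 270.
Substituting M = 270 - 1.34N into the first: N(1 - 1.67·1.34) = 385 - 1.67·270.
So N* = -65.9/-1.24 = 53.2, and then M* = 270 - 1.34·53.2 = 199.

N* ≈ 53.2, M* ≈ 199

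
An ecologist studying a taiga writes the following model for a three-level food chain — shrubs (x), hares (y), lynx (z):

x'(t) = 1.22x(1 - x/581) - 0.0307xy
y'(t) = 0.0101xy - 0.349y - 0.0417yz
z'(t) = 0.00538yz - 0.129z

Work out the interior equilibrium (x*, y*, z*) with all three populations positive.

From dz/dt = 0: 0.00538y* = 0.129, so y* = 24.
From dx/dt = 0: 1.22(1 - x*/581) = 0.0307·24, giving x* = 581·(1 - 0.603) = 230.
From dy/dt = 0: 0.0101·230 - 0.349 = 0.0417z*, so z* = 1.98/0.0417 = 47.4.

x* ≈ 230, y* ≈ 24, z* ≈ 47.4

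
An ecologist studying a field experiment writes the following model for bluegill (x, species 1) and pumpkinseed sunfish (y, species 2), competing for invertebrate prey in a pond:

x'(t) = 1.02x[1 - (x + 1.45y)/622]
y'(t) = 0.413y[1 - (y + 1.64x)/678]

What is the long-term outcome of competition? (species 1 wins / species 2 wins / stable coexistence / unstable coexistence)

unstable coexistence (outcome depends on initial conditions)

Compare the nullcline intercepts: K1/α12 = 622/1.45 = 429 < K2 = 678; K2/α21 = 678/1.64 = 413 < K1 = 622.
Since both are reversed, neither can invade when rare; the interior point is a saddle.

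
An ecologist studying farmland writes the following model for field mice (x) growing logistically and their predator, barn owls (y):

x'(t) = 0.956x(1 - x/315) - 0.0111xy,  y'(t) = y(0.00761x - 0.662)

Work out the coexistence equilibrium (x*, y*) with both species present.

x* ≈ 87, y* ≈ 62.3

From dy/dt = 0 with y > 0: 0.00761x* = 0.662, so x* = 87.
Substitute into dx/dt = 0: 0.956(1 - 87/315) = 0.0111y*.
The bracket is 0.724, giving y* = 0.692/0.0111 = 62.3.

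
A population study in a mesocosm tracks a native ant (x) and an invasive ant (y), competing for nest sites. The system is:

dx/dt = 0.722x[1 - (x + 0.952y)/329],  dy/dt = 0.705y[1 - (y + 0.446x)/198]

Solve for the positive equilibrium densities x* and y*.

Setting both brackets to zero gives the nullclines x + 0.952y = 329 and 0.446x + y = 198.
Substituting y = 198 - 0.446x into the first: x(1 - 0.952·0.446) = 329 - 0.952·198.
So x* = 141/0.575 = 244, and then y* = 198 - 0.446·244 = 89.1.

x* ≈ 244, y* ≈ 89.1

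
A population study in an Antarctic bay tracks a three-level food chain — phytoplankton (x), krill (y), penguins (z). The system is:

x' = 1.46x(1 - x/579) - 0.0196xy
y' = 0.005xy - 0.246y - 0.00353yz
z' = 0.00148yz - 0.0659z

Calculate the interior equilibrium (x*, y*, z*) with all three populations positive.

From dz/dt = 0: 0.00148y* = 0.0659, so y* = 44.5.
From dx/dt = 0: 1.46(1 - x*/579) = 0.0196·44.5, giving x* = 579·(1 - 0.598) = 233.
From dy/dt = 0: 0.005·233 - 0.246 = 0.00353z*, so z* = 0.918/0.00353 = 260.

x* ≈ 233, y* ≈ 44.5, z* ≈ 260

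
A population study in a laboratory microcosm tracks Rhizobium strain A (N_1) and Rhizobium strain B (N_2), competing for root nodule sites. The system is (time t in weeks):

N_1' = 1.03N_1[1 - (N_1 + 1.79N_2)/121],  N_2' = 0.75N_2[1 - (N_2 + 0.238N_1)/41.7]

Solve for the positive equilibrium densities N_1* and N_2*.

N_1* ≈ 80.8, N_2* ≈ 22.5

Setting both brackets to zero gives the nullclines N_1 + 1.79N_2 = 121 and 0.238N_1 + N_2 = 41.7.
Substituting N_2 = 41.7 - 0.238N_1 into the first: N_1(1 - 1.79·0.238) = 121 - 1.79·41.7.
So N_1* = 46.4/0.574 = 80.8, and then N_2* = 41.7 - 0.238·80.8 = 22.5.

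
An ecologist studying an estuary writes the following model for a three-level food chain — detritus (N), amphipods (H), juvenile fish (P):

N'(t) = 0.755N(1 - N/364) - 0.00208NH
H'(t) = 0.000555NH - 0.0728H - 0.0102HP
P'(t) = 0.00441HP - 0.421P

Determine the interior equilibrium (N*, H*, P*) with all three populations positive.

From dP/dt = 0: 0.00441H* = 0.421, so H* = 95.5.
From dN/dt = 0: 0.755(1 - N*/364) = 0.00208·95.5, giving N* = 364·(1 - 0.263) = 268.
From dH/dt = 0: 0.000555·268 - 0.0728 = 0.0102P*, so P* = 0.0761/0.0102 = 7.46.

N* ≈ 268, H* ≈ 95.5, P* ≈ 7.46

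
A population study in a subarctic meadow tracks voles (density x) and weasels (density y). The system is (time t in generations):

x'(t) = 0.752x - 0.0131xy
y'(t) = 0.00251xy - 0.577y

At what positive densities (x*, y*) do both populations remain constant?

x* ≈ 230, y* ≈ 57.4

Set dy/dt = 0 with y > 0: 0.00251x - 0.577 = 0, so x* = 0.577/0.00251 = 230.
Set dx/dt = 0 with x > 0: 0.752 - 0.0131y = 0, so y* = 0.752/0.0131 = 57.4.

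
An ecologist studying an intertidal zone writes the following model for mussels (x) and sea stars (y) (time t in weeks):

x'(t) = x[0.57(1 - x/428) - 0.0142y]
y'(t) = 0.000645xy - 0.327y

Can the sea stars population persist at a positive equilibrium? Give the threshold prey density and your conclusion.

Threshold x = 507; K < 507, so no, the predator goes extinct.

The predator equation gives dy/dt > 0 only when x > 0.327/0.000645 = 507.
Without the predator, x → K = 428. Since 428 < 507, the predator cannot invade.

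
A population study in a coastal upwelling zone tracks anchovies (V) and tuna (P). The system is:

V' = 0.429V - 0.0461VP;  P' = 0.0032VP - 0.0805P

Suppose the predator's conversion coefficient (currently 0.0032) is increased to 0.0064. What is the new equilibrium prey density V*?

V* ≈ 12.6

At the interior fixed point, setting dP/dt = 0 with P > 0 fixes V* = (predator death rate)/(VP coefficient) — independent of the other coefficients.
With the change, V* = 0.0805/0.0064 = 12.6; it falls from 25.2.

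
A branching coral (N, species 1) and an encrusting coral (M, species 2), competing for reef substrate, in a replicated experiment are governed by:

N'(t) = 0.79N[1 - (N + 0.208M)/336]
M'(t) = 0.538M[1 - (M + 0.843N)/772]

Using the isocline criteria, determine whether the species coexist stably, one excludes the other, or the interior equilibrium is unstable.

Compare the nullcline intercepts: K1/α12 = 336/0.208 = 1620 > K2 = 772; K2/α21 = 772/0.843 = 916 > K1 = 336.
Since both inequalities hold, each species can invade when rare, so the interior equilibrium is stable.

stable coexistence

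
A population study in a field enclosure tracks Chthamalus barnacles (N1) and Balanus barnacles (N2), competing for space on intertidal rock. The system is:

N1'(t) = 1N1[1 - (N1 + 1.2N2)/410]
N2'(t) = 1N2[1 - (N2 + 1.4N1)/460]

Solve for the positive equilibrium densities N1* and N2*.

N1* ≈ 209, N2* ≈ 168

Setting both brackets to zero gives the nullclines N1 + 1.2N2 = 410 and 1.4N1 + N2 = 460.
Substituting N2 = 460 - 1.4N1 into the first: N1(1 - 1.2·1.4) = 410 - 1.2·460.
So N1* = -142/-0.68 = 209, and then N2* = 460 - 1.4·209 = 168.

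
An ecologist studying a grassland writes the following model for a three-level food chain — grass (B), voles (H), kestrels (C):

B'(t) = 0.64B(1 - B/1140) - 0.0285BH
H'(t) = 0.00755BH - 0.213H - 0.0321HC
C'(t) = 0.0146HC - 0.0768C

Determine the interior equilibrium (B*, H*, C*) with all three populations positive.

From dC/dt = 0: 0.0146H* = 0.0768, so H* = 5.26.
From dB/dt = 0: 0.64(1 - B*/1140) = 0.0285·5.26, giving B* = 1140·(1 - 0.234) = 873.
From dH/dt = 0: 0.00755·873 - 0.213 = 0.0321C*, so C* = 6.38/0.0321 = 199.

B* ≈ 873, H* ≈ 5.26, C* ≈ 199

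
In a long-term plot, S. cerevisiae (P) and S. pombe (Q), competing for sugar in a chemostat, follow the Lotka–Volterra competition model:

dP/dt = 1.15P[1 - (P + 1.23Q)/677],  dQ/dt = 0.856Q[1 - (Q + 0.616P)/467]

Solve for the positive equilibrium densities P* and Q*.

Setting both brackets to zero gives the nullclines P + 1.23Q = 677 and 0.616P + Q = 467.
Substituting Q = 467 - 0.616P into the first: P(1 - 1.23·0.616) = 677 - 1.23·467.
So P* = 103/0.242 = 423, and then Q* = 467 - 0.616·423 = 206.

P* ≈ 423, Q* ≈ 206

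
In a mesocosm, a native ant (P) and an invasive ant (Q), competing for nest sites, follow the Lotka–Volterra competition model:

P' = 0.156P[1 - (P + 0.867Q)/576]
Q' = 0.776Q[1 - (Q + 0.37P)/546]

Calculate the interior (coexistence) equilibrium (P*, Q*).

P* ≈ 151, Q* ≈ 490

Setting both brackets to zero gives the nullclines P + 0.867Q = 576 and 0.37P + Q = 546.
Substituting Q = 546 - 0.37P into the first: P(1 - 0.867·0.37) = 576 - 0.867·546.
So P* = 103/0.679 = 151, and then Q* = 546 - 0.37·151 = 490.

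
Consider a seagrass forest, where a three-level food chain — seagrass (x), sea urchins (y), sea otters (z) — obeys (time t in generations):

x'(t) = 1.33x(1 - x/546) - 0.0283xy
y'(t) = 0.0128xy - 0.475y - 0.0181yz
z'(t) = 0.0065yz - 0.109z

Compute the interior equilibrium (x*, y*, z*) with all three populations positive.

From dz/dt = 0: 0.0065y* = 0.109, so y* = 16.8.
From dx/dt = 0: 1.33(1 - x*/546) = 0.0283·16.8, giving x* = 546·(1 - 0.357) = 351.
From dy/dt = 0: 0.0128·351 - 0.475 = 0.0181z*, so z* = 4.02/0.0181 = 222.

x* ≈ 351, y* ≈ 16.8, z* ≈ 222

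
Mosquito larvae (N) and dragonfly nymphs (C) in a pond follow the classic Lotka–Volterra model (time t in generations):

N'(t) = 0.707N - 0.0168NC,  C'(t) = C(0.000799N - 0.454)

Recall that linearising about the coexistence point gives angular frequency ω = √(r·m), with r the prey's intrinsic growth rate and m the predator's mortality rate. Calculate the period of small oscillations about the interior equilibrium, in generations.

T ≈ 11.1 generations

Here r = 0.707 and m = 0.454, so r·m = 0.321.
ω = √0.321 = 0.567 per generation, hence T = 2π/ω ≈ 11.1 generations.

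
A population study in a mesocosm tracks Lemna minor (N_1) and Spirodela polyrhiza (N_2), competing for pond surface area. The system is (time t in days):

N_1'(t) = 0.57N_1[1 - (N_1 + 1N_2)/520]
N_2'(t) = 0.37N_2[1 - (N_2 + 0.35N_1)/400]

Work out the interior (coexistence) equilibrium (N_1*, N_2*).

N_1* ≈ 185, N_2* ≈ 335

Setting both brackets to zero gives the nullclines N_1 + 1N_2 = 520 and 0.35N_1 + N_2 = 400.
Substituting N_2 = 400 - 0.35N_1 into the first: N_1(1 - 1·0.35) = 520 - 1·400.
So N_1* = 120/0.65 = 185, and then N_2* = 400 - 0.35·185 = 335.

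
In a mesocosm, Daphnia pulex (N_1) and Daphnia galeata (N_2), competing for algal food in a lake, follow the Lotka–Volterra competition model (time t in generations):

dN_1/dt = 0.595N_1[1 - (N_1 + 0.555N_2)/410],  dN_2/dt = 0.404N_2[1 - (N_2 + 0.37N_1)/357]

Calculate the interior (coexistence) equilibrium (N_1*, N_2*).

N_1* ≈ 267, N_2* ≈ 258

Setting both brackets to zero gives the nullclines N_1 + 0.555N_2 = 410 and 0.37N_1 + N_2 = 357.
Substituting N_2 = 357 - 0.37N_1 into the first: N_1(1 - 0.555·0.37) = 410 - 0.555·357.
So N_1* = 212/0.795 = 267, and then N_2* = 357 - 0.37·267 = 258.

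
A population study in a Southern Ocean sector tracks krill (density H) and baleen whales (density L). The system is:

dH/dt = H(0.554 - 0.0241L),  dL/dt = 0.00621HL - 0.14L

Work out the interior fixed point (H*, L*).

Set dL/dt = 0 with L > 0: 0.00621H - 0.14 = 0, so H* = 0.14/0.00621 = 22.5.
Set dH/dt = 0 with H > 0: 0.554 - 0.0241L = 0, so L* = 0.554/0.0241 = 23.

H* ≈ 22.5, L* ≈ 23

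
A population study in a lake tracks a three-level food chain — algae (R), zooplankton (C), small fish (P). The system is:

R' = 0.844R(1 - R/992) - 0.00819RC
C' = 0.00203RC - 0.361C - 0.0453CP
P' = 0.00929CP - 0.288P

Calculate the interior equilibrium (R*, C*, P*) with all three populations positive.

R* ≈ 694, C* ≈ 31, P* ≈ 23.1

From dP/dt = 0: 0.00929C* = 0.288, so C* = 31.
From dR/dt = 0: 0.844(1 - R*/992) = 0.00819·31, giving R* = 992·(1 - 0.301) = 694.
From dC/dt = 0: 0.00203·694 - 0.361 = 0.0453P*, so P* = 1.05/0.0453 = 23.1.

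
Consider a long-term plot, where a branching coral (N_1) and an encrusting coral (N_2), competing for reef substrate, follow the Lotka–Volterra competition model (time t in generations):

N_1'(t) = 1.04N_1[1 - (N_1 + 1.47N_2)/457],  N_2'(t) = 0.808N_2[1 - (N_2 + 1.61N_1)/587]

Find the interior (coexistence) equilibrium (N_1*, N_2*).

N_1* ≈ 297, N_2* ≈ 109

Setting both brackets to zero gives the nullclines N_1 + 1.47N_2 = 457 and 1.61N_1 + N_2 = 587.
Substituting N_2 = 587 - 1.61N_1 into the first: N_1(1 - 1.47·1.61) = 457 - 1.47·587.
So N_1* = -406/-1.37 = 297, and then N_2* = 587 - 1.61·297 = 109.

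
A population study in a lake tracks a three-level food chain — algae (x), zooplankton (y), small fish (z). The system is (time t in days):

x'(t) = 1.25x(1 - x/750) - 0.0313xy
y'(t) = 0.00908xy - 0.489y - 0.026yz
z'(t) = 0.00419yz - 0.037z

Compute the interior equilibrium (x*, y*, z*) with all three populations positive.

x* ≈ 584, y* ≈ 8.83, z* ≈ 185

From dz/dt = 0: 0.00419y* = 0.037, so y* = 8.83.
From dx/dt = 0: 1.25(1 - x*/750) = 0.0313·8.83, giving x* = 750·(1 - 0.221) = 584.
From dy/dt = 0: 0.00908·584 - 0.489 = 0.026z*, so z* = 4.82/0.026 = 185.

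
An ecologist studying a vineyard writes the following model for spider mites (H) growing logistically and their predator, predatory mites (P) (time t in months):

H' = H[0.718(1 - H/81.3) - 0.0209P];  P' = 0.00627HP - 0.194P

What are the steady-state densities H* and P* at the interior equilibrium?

From dP/dt = 0 with P > 0: 0.00627H* = 0.194, so H* = 30.9.
Substitute into dH/dt = 0: 0.718(1 - 30.9/81.3) = 0.0209P*.
The bracket is 0.619, giving P* = 0.445/0.0209 = 21.3.

H* ≈ 30.9, P* ≈ 21.3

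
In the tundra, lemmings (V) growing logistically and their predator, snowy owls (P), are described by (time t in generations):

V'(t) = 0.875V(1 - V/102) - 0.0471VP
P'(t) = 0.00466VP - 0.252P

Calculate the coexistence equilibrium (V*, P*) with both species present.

From dP/dt = 0 with P > 0: 0.00466V* = 0.252, so V* = 54.1.
Substitute into dV/dt = 0: 0.875(1 - 54.1/102) = 0.0471P*.
The bracket is 0.47, giving P* = 0.411/0.0471 = 8.73.

V* ≈ 54.1, P* ≈ 8.73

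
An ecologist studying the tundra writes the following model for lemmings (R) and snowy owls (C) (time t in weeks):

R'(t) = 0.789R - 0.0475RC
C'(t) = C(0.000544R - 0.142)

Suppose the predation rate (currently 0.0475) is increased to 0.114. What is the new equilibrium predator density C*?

C* ≈ 6.92

At the interior fixed point, setting dR/dt = 0 with R > 0 fixes C* = (prey growth rate)/(RC coefficient) — independent of the other coefficients.
With the change, C* = 0.789/0.114 = 6.92; it falls from 16.6.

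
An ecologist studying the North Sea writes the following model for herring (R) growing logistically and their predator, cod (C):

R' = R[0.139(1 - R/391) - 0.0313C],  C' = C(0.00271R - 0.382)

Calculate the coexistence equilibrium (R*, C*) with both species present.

From dC/dt = 0 with C > 0: 0.00271R* = 0.382, so R* = 141.
Substitute into dR/dt = 0: 0.139(1 - 141/391) = 0.0313C*.
The bracket is 0.639, giving C* = 0.0889/0.0313 = 2.84.

R* ≈ 141, C* ≈ 2.84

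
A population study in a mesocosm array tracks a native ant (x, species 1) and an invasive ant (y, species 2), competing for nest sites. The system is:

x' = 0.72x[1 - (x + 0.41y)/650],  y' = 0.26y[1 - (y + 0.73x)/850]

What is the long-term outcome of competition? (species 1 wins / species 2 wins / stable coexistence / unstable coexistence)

Compare the nullcline intercepts: K1/α12 = 650/0.41 = 1590 > K2 = 850; K2/α21 = 850/0.73 = 1160 > K1 = 650.
Since both inequalities hold, each species can invade when rare, so the interior equilibrium is stable.

stable coexistence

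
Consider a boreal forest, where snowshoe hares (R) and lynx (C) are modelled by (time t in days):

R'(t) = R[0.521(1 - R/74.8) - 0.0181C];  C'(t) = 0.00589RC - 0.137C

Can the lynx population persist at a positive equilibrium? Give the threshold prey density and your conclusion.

Threshold R = 23.3; K > 23.3, so yes, the predator persists.

The predator equation gives dC/dt > 0 only when R > 0.137/0.00589 = 23.3.
Without the predator, R → K = 74.8. Since 74.8 > 23.3, the predator can invade and persist.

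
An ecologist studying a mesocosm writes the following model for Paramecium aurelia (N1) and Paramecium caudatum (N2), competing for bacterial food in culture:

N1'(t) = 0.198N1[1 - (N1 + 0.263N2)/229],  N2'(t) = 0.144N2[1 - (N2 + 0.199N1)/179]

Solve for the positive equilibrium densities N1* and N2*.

Setting both brackets to zero gives the nullclines N1 + 0.263N2 = 229 and 0.199N1 + N2 = 179.
Substituting N2 = 179 - 0.199N1 into the first: N1(1 - 0.263·0.199) = 229 - 0.263·179.
So N1* = 182/0.948 = 192, and then N2* = 179 - 0.199·192 = 141.

N1* ≈ 192, N2* ≈ 141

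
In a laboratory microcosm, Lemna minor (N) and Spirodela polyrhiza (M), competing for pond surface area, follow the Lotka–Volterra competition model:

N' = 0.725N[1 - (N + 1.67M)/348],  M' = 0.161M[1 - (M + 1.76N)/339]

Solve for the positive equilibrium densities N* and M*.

N* ≈ 112, M* ≈ 141

Setting both brackets to zero gives the nullclines N + 1.67M = 348 and 1.76N + M = 339.
Substituting M = 339 - 1.76N into the first: N(1 - 1.67·1.76) = 348 - 1.67·339.
So N* = -218/-1.94 = 112, and then M* = 339 - 1.76·112 = 141.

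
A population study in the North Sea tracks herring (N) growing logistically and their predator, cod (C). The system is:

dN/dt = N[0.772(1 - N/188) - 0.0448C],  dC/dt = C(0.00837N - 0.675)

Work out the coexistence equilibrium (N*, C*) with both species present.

N* ≈ 80.6, C* ≈ 9.84

From dC/dt = 0 with C > 0: 0.00837N* = 0.675, so N* = 80.6.
Substitute into dN/dt = 0: 0.772(1 - 80.6/188) = 0.0448C*.
The bracket is 0.571, giving C* = 0.441/0.0448 = 9.84.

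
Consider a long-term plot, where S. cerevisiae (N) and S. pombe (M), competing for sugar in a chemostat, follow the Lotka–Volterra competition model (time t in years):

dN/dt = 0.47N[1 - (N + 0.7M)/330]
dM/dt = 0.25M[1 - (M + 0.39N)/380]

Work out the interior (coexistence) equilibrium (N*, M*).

N* ≈ 88, M* ≈ 346

Setting both brackets to zero gives the nullclines N + 0.7M = 330 and 0.39N + M = 380.
Substituting M = 380 - 0.39N into the first: N(1 - 0.7·0.39) = 330 - 0.7·380.
So N* = 64/0.727 = 88, and then M* = 380 - 0.39·88 = 346.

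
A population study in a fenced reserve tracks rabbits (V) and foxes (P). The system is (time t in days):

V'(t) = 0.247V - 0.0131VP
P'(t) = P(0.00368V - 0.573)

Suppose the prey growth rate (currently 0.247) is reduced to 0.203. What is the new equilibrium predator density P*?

At the interior fixed point, setting dV/dt = 0 with V > 0 fixes P* = (prey growth rate)/(VP coefficient) — independent of the other coefficients.
With the change, P* = 0.203/0.0131 = 15.5; it falls from 18.9.

P* ≈ 15.5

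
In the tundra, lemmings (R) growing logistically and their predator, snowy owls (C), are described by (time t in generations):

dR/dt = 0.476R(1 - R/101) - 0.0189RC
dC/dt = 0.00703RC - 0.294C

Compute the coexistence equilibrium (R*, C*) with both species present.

R* ≈ 41.8, C* ≈ 14.8

From dC/dt = 0 with C > 0: 0.00703R* = 0.294, so R* = 41.8.
Substitute into dR/dt = 0: 0.476(1 - 41.8/101) = 0.0189C*.
The bracket is 0.586, giving C* = 0.279/0.0189 = 14.8.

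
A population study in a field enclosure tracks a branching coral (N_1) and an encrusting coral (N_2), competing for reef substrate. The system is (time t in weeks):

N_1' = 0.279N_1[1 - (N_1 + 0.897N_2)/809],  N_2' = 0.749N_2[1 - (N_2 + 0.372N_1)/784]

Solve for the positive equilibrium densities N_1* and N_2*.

N_1* ≈ 159, N_2* ≈ 725

Setting both brackets to zero gives the nullclines N_1 + 0.897N_2 = 809 and 0.372N_1 + N_2 = 784.
Substituting N_2 = 784 - 0.372N_1 into the first: N_1(1 - 0.897·0.372) = 809 - 0.897·784.
So N_1* = 106/0.666 = 159, and then N_2* = 784 - 0.372·159 = 725.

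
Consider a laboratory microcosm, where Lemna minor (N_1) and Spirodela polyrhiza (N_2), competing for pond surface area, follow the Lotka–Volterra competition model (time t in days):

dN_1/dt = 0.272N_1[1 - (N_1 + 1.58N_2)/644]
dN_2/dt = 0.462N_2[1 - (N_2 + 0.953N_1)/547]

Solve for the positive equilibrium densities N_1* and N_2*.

N_1* ≈ 436, N_2* ≈ 132

Setting both brackets to zero gives the nullclines N_1 + 1.58N_2 = 644 and 0.953N_1 + N_2 = 547.
Substituting N_2 = 547 - 0.953N_1 into the first: N_1(1 - 1.58·0.953) = 644 - 1.58·547.
So N_1* = -220/-0.506 = 436, and then N_2* = 547 - 0.953·436 = 132.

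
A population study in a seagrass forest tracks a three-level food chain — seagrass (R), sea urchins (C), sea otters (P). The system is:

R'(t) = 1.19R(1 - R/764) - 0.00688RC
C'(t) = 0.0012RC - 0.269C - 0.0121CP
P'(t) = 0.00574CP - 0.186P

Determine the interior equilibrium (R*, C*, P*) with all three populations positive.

From dP/dt = 0: 0.00574C* = 0.186, so C* = 32.4.
From dR/dt = 0: 1.19(1 - R*/764) = 0.00688·32.4, giving R* = 764·(1 - 0.187) = 621.
From dC/dt = 0: 0.0012·621 - 0.269 = 0.0121P*, so P* = 0.476/0.0121 = 39.3.

R* ≈ 621, C* ≈ 32.4, P* ≈ 39.3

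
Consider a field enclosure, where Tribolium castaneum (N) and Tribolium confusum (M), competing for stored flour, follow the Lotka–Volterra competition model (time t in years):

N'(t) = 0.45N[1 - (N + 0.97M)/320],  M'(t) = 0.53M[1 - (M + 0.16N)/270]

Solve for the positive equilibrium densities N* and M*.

N* ≈ 68.8, M* ≈ 259

Setting both brackets to zero gives the nullclines N + 0.97M = 320 and 0.16N + M = 270.
Substituting M = 270 - 0.16N into the first: N(1 - 0.97·0.16) = 320 - 0.97·270.
So N* = 58.1/0.845 = 68.8, and then M* = 270 - 0.16·68.8 = 259.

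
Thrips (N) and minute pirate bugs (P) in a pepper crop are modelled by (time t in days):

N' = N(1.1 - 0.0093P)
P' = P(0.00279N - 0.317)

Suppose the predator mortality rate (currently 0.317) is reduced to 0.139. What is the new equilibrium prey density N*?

At the interior fixed point, setting dP/dt = 0 with P > 0 fixes N* = (predator death rate)/(NP coefficient) — independent of the other coefficients.
With the change, N* = 0.139/0.00279 = 49.8; it falls from 114.

N* ≈ 49.8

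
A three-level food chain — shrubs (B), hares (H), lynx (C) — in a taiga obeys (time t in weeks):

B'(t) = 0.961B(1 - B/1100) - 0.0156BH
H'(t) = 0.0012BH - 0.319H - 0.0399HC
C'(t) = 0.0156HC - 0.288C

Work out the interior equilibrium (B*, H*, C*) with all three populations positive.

B* ≈ 770, H* ≈ 18.5, C* ≈ 15.2

From dC/dt = 0: 0.0156H* = 0.288, so H* = 18.5.
From dB/dt = 0: 0.961(1 - B*/1100) = 0.0156·18.5, giving B* = 1100·(1 - 0.3) = 770.
From dH/dt = 0: 0.0012·770 - 0.319 = 0.0399C*, so C* = 0.605/0.0399 = 15.2.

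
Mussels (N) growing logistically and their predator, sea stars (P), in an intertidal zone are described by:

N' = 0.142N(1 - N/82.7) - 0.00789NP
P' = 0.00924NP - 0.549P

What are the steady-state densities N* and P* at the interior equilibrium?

N* ≈ 59.4, P* ≈ 5.07

From dP/dt = 0 with P > 0: 0.00924N* = 0.549, so N* = 59.4.
Substitute into dN/dt = 0: 0.142(1 - 59.4/82.7) = 0.00789P*.
The bracket is 0.282, giving P* = 0.04/0.00789 = 5.07.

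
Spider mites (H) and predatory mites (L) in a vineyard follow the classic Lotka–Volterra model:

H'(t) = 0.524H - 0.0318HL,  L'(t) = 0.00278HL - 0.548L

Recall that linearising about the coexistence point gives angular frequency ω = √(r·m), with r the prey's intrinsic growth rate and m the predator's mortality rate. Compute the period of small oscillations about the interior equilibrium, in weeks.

Here r = 0.524 and m = 0.548, so r·m = 0.287.
ω = √0.287 = 0.536 per week, hence T = 2π/ω ≈ 11.7 weeks.

T ≈ 11.7 weeks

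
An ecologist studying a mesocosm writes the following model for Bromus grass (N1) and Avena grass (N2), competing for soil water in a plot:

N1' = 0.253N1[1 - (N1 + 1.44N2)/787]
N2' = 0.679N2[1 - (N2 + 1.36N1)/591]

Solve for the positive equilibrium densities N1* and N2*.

Setting both brackets to zero gives the nullclines N1 + 1.44N2 = 787 and 1.36N1 + N2 = 591.
Substituting N2 = 591 - 1.36N1 into the first: N1(1 - 1.44·1.36) = 787 - 1.44·591.
So N1* = -64/-0.958 = 66.8, and then N2* = 591 - 1.36·66.8 = 500.

N1* ≈ 66.8, N2* ≈ 500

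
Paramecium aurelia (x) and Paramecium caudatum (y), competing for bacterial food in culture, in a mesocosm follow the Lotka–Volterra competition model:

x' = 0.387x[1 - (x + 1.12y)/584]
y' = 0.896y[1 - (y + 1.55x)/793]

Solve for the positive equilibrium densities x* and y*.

Setting both brackets to zero gives the nullclines x + 1.12y = 584 and 1.55x + y = 793.
Substituting y = 793 - 1.55x into the first: x(1 - 1.12·1.55) = 584 - 1.12·793.
So x* = -304/-0.736 = 413, and then y* = 793 - 1.55·413 = 152.

x* ≈ 413, y* ≈ 152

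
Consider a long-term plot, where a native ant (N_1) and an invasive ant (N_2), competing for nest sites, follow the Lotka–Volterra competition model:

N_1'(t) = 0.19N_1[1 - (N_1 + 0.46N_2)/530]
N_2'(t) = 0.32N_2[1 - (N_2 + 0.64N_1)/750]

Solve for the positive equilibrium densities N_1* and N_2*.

Setting both brackets to zero gives the nullclines N_1 + 0.46N_2 = 530 and 0.64N_1 + N_2 = 750.
Substituting N_2 = 750 - 0.64N_1 into the first: N_1(1 - 0.46·0.64) = 530 - 0.46·750.
So N_1* = 185/0.706 = 262, and then N_2* = 750 - 0.64·262 = 582.

N_1* ≈ 262, N_2* ≈ 582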